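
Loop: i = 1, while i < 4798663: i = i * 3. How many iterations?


i multiplies by 3 each step:
i = 1 -> 3 -> 9 -> 27 -> 81 -> 243 -> 729 -> 2187 -> 6561 -> 19683 -> 59049 -> 177147 -> 531441 -> 1594323 -> 4782969 -> 14348907 (stop)
Iterations = ceil(log_3(4798663)) = 15


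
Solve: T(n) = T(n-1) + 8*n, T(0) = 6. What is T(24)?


Expanding the recurrence:
T(24) = T(23) + 8*24
       = T(22) + 8*23 + 8*24
       ...
       = T(0) + 8*(1 + 2 + ... + 24)
       = 6 + 8 * 24*25/2
       = 6 + 8 * 300
       = 6 + 2400 = 2406


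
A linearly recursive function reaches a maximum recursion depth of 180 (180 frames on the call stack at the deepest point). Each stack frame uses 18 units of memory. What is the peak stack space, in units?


Maximum recursion depth = 180 frames
Memory per frame = 18 units
Total stack space = depth * frame_size
= 180 * 18 = 3240


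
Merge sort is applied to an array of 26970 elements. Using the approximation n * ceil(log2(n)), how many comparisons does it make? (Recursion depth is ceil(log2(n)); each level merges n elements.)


Merge sort divides the array into halves recursively.
Number of levels = ceil(log2(26970)) = 15
At each level, approximately n = 26970 comparisons are needed for merging.
Total comparisons ~ n * ceil(log2(n)) = 26970 * 15 = 404550


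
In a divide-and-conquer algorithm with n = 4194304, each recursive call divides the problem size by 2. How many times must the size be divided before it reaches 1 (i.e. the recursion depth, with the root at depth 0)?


Number of divisions = log_2(4194304)
Sizes: 4194304 -> 2097152 -> 1048576 -> 524288 -> 262144 -> 131072 -> 65536 -> 32768 -> 16384 -> 8192 -> 4096 -> 2048 -> 1024 -> 512 -> 256 -> 128 -> 64 -> 32 -> 16 -> 8 -> 4 -> 2 -> 1 (22 divisions)
Recursion depth = 22


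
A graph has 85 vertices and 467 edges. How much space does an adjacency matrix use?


Adjacency matrix: V x V grid of entries
Space = V^2 = 85^2 = 85 * 85 = 7225


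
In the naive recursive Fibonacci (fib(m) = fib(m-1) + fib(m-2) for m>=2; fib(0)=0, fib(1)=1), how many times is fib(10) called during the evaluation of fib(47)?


Let N(m) = number of times fib(m) is called while evaluating fib(47).
N(47) = 1 (the initial call).
N(46) = 1 (only fib(47) calls it).
For 1 <= m <= 45: fib(m) is called by fib(m+1) and fib(m+2), so
  N(m) = N(m+1) + N(m+2).
fib(0) is called only by fib(2), so N(0) = N(2).
Walk down from m=47:
  N(47)=1, N(46)=1, N(45)=2, N(44)=3, N(43)=5, N(42)=8, N(41)=13, N(40)=21, N(39)=34, N(38)=55, N(37)=89, N(36)=144, N(35)=233, N(34)=377, N(33)=610, N(32)=987, N(31)=1597, N(30)=2584, N(29)=4181, N(28)=6765, N(27)=10946, N(26)=17711, N(25)=28657, N(24)=46368, N(23)=75025, N(22)=121393, N(21)=196418, N(20)=317811, N(19)=514229, N(18)=832040, N(17)=1346269, N(16)=2178309, N(15)=3524578, N(14)=5702887, N(13)=9227465, N(12)=14930352, N(11)=24157817, N(10)=39088169
N(10) = 39088169


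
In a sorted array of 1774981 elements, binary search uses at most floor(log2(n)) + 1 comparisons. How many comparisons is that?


Halving sequence: 1774981 -> 887490 -> 443745 -> 221872 -> 110936 -> 55468 -> 27734 -> 13867 -> 6933 -> 3466 -> 1733 -> 866 -> 433 -> 216 -> 108 -> 54 -> 27 -> 13 -> 6 -> 3 -> 1
Number of halvings = 20
Max comparisons = 20 + 1 = 21


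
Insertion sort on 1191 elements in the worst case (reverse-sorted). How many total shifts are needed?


In the worst case (reverse-sorted), each element shifts past all previous:
  Element 1: 1 shifts
  Element 2: 2 shifts
  Element 3: 3 shifts
  Element 4: 4 shifts
  Element 5: 5 shifts
  ...
  Element 1190: 1190 shifts
Total = 1 + 2 + ... + 1190
= 1191*(1191-1)/2 = 708645


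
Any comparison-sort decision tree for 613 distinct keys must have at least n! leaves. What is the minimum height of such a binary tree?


A binary decision tree of height h has at most 2^h leaves and needs at least n! of them, so h >= ceil(log2(n!)).
613! is far too large to multiply out, so use Stirling's series:
  ln(n!) ~ n ln n - n + (1/2) ln(2 pi n) + 1/(12n)  (error below 1/(360 n^3), negligible here)
  ln(613) = 6.4183649
  n ln n = 613 * 6.4183649 = 3934.4577
  (1/2) ln(2 pi * 613) = (1/2) ln(3851.5926) = 4.1281
  1/(12*613) = 0.0001
  ln(613!) ~ 3934.4577 - 613 + 4.1281 + 0.0001 = 3325.5859
Convert to base 2: log2(613!) = 3325.5859 / ln 2 = 3325.5859 / 0.69314718 = 4797.8063
ceil(4797.8063) = 4798


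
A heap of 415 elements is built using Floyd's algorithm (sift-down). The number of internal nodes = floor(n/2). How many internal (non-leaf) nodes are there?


Leaf nodes occupy roughly half the array.
Sift-down is called for each internal node, starting from the last one.
Internal nodes = floor(n/2) = floor(415/2) = 207


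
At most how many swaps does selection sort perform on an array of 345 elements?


Each of the 344 passes places one element in its final position.
Pass 1: swap minimum into position 0
Pass 2: swap minimum of remaining into position 1
...
Pass 344: last two elements, one swap
Maximum swaps = 345 - 1 = 344


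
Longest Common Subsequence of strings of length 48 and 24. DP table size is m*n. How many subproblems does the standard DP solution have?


DP table indexed by positions in both strings.
First string: 48 positions
Second string: 24 positions
Total = 48 * 24 = 1152


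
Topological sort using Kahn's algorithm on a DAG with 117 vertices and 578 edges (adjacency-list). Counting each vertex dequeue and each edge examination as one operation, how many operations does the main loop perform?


Kahn's algorithm:
  1. Compute in-degrees: O(V + E)
  2. Process queue: each vertex dequeued once (O(V))
     each edge examined once (O(E))
Total = V + E = 117 + 578 = 695


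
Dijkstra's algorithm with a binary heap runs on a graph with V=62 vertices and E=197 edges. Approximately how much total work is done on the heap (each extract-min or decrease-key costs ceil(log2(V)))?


Dijkstra with a binary heap: each vertex is extracted once, each edge may relax once.
Each heap operation costs O(log V).
V + E = 62 + 197 = 259
ceil(log2(62)) = 6 (since 2^5 = 32 < 62 <= 64 = 2^6)
Total heap work = (V+E) * ceil(log2(V)) = 259 * 6 = 1554


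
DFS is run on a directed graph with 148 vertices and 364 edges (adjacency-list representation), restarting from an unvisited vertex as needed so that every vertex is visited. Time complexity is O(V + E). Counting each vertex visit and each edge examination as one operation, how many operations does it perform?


A full DFS traversal processes each vertex exactly once (push/pop on stack).
Each directed edge is examined once.
V = 148, E = 364
V + E = 512


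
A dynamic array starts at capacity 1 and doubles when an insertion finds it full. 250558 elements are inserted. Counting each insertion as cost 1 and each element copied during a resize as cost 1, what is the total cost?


n = 250558
Insertion costs: 250558
Resizes copy 1, 2, 4, ... up to the largest power of 2 that is <= n-1 = 250557, i.e. 131072.
Copy costs = 1 + 2 + 4 + 8 + 16 + 32 + 64 + 128 + 256 + 512 + 1024 + 2048 + 4096 + 8192 + 16384 + 32768 + 65536 + 131072 = 262143
Total = 250558 + 262143 = 512701


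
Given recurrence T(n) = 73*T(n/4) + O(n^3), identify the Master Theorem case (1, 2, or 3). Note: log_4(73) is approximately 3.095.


Master Theorem parameters: a=73, b=4, c=3
log_b(a) = 3.095
Compare b^c with a: 4^3 = 64 < 73, so c < log_b(a).
Comparing c=3 vs log_b(a)=3.095:
3 < 3.095 => Case 1
Result: T(n) = O(n^(log_4 73)) ~ O(n^3.095)
Master Theorem case = 1


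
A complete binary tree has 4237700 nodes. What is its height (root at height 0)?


In a complete binary tree, level k holds nodes 2^k .. 2^(k+1)-1 (1-indexed).
Height = floor(log2(n)) = floor(log2(4237700)) = 22
Check: 2^22 = 4194304 <= 4237700 < 8388608 = 2^23


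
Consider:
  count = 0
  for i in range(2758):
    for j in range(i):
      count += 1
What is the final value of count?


For each i, the inner loop runs i times:
  i=0: inner runs 0 times
  i=1: inner runs 1 time
  i=2: inner runs 2 times
  i=3: inner runs 3 times
  i=4: inner runs 4 times
  i=5: inner runs 5 times
  i=6: inner runs 6 times
  i=7: inner runs 7 times
  ...
Total = 0 + 1 + 2 + ... + 2757 = 2758*(2758-1)/2 = 3801903


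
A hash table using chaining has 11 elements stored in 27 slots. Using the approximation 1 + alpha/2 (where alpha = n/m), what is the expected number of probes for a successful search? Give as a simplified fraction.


Load factor alpha = n/m = 11/27
Expected probes = 1 + alpha/2 = 1 + 11/(2*27)
= 1 + 11/54
= 54/54 + 11/54
= 65/54


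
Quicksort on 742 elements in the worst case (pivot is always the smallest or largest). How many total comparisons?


In the worst case, each partition step picks the worst pivot:
  Partition 1: 741 comparisons (n-1 elements to compare)
  Partition 2: 740 comparisons
  Partition 3: 739 comparisons
  Partition 4: 738 comparisons
  Partition 5: 737 comparisons
  ...
  Last partition: 0 comparisons
Total = (n-1) + (n-2) + ... + 1 + 0 = n*(n-1)/2
= 742*741/2 = 274911


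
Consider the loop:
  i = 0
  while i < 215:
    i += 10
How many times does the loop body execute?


Starting at i = 0, each iteration adds 10.
Iterations until i >= 215:
  Iteration 1: i = 0 -> i = 10
  Iteration 2: i = 10 -> i = 20
  Iteration 3: i = 20 -> i = 30
  Iteration 4: i = 30 -> i = 40
  Iteration 5: i = 40 -> i = 50
  Iteration 6: i = 50 -> i = 60
  Iteration 7: i = 60 -> i = 70
  Iteration 8: i = 70 -> i = 80
  ... continuing ...
Total iterations = ceil(215/10) = 22


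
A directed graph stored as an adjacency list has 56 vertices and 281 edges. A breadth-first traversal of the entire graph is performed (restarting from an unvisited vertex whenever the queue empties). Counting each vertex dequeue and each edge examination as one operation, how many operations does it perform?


A full BFS traversal dequeues each vertex once and examines each edge once.
Vertex visits: 56
Edge visits: 281
V + E = 56 + 281 = 337


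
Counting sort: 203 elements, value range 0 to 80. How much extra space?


n = 203 (output array)
k = 81 (count array for 81 distinct values)
Extra space = 203 + 81 = 284


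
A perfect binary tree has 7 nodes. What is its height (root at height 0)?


For a perfect binary tree of height h: n = 2^(h+1) - 1, so h = log2(n+1) - 1.
  n + 1 = 8 = 2^3
  log2(8) = 3
  height = 3 - 1 = 2


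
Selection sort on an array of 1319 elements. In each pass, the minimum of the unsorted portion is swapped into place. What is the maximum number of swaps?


Selection sort performs one swap per pass:
  Pass 1: find min in positions 0 to 1318, swap with position 0
  Pass 2: find min in positions 1 to 1318, swap with position 1
  Pass 3: find min in positions 2 to 1318, swap with position 2
  Pass 4: find min in positions 3 to 1318, swap with position 3
  Pass 5: find min in positions 4 to 1318, swap with position 4
  ... (1313 more passes)
Total passes (and swaps) = n - 1 = 1319 - 1 = 1318


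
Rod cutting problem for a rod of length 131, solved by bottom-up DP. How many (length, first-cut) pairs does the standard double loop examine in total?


For each subproblem length i = 1..131, the inner loop considers i possible first cuts.
Total = 1 + 2 + ... + 131
= 131*(131+1)/2
= 131*132/2 = 8646


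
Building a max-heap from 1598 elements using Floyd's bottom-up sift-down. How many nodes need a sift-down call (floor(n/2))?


In a heap of 1598 elements (0-indexed array):
  Last element index: 1597
  Parent of last element: floor((1597 - 1) / 2) = 798
  Internal nodes: indices 0 to 798
  Count = floor(1598/2) = 799


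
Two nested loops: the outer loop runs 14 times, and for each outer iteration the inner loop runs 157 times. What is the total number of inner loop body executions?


Outer loop: 14 iterations
Inner loop: 157 iterations per outer iteration
Total = 14 * 157 = 2198


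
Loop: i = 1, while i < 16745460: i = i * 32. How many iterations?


i multiplies by 32 each step:
i = 1 -> 32 -> 1024 -> 32768 -> 1048576 -> 33554432 (stop)
Iterations = ceil(log_32(16745460)) = 5


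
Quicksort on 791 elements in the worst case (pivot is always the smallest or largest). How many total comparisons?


In the worst case, each partition step picks the worst pivot:
  Partition 1: 790 comparisons (n-1 elements to compare)
  Partition 2: 789 comparisons
  Partition 3: 788 comparisons
  Partition 4: 787 comparisons
  Partition 5: 786 comparisons
  ...
  Last partition: 0 comparisons
Total = (n-1) + (n-2) + ... + 1 + 0 = n*(n-1)/2
= 791*790/2 = 312445


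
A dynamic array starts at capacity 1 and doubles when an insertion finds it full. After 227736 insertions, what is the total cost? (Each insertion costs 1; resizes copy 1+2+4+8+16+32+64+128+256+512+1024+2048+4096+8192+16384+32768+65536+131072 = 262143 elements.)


Insertion cost: 227736 (one per element)
Resizes occur just before inserting elements 2, 3, 5, 9, ...
Elements copied at each resize: 1 + 2 + 4 + 8 + 16 + 32 + 64 + 128 + 256 + 512 + 1024 + 2048 + 4096 + 8192 + 16384 + 32768 + 65536 + 131072
Sum of copies = 262143 (geometric series: 2^k - 1)
Total = 227736 + 262143 = 489879


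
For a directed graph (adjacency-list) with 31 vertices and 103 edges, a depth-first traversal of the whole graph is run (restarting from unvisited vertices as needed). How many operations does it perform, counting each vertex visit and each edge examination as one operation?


A full DFS traversal visits each vertex once and examines each edge once.
V = 31
E = 103
Sum = 31 + 103 = 134


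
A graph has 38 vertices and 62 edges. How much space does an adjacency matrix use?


Adjacency matrix: V x V grid of entries
Space = V^2 = 38^2 = 38 * 38 = 1444


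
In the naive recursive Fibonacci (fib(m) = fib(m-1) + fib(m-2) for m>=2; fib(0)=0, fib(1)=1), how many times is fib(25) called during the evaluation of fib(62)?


Let N(m) = number of times fib(m) is called while evaluating fib(62).
N(62) = 1 (the initial call).
N(61) = 1 (only fib(62) calls it).
For 1 <= m <= 60: fib(m) is called by fib(m+1) and fib(m+2), so
  N(m) = N(m+1) + N(m+2).
fib(0) is called only by fib(2), so N(0) = N(2).
Walk down from m=62:
  N(62)=1, N(61)=1, N(60)=2, N(59)=3, N(58)=5, N(57)=8, N(56)=13, N(55)=21, N(54)=34, N(53)=55, N(52)=89, N(51)=144, N(50)=233, N(49)=377, N(48)=610, N(47)=987, N(46)=1597, N(45)=2584, N(44)=4181, N(43)=6765, N(42)=10946, N(41)=17711, N(40)=28657, N(39)=46368, N(38)=75025, N(37)=121393, N(36)=196418, N(35)=317811, N(34)=514229, N(33)=832040, N(32)=1346269, N(31)=2178309, N(30)=3524578, N(29)=5702887, N(28)=9227465, N(27)=14930352, N(26)=24157817, N(25)=39088169
N(25) = 39088169


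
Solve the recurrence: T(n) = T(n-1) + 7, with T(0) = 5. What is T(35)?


Unrolling the recurrence:
T(35) = T(34) + 7
       = T(33) + 7 + 7
       = T(32) + 7*3
       ...
       = T(0) + 7*35
       = 5 + 245 = 250


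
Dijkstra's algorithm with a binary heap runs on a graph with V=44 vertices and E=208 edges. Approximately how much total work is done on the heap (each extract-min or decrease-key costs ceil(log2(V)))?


Dijkstra with a binary heap: each vertex is extracted once, each edge may relax once.
Each heap operation costs O(log V).
V + E = 44 + 208 = 252
ceil(log2(44)) = 6 (since 2^5 = 32 < 44 <= 64 = 2^6)
Total heap work = (V+E) * ceil(log2(V)) = 252 * 6 = 1512


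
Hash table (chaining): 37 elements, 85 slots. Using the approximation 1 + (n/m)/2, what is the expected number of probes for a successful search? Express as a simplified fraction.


Computing expected probes:
alpha = 37/85
= 1 + alpha/2
= 1 + 37/(2*85)
= (2*85 + 37) / (2*85)
= 207/170


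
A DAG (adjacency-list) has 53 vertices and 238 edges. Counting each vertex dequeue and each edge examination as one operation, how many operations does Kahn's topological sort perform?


V = 53 (vertex processing)
E = 238 (edge processing)
V + E = 53 + 238 = 291


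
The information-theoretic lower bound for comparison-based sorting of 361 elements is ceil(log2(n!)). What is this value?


A binary decision tree of height h has at most 2^h leaves and needs at least n! of them, so h >= ceil(log2(n!)).
361! is far too large to multiply out, so use Stirling's series:
  ln(n!) ~ n ln n - n + (1/2) ln(2 pi n) + 1/(12n)  (error below 1/(360 n^3), negligible here)
  ln(361) = 5.8888780
  n ln n = 361 * 5.8888780 = 2125.8850
  (1/2) ln(2 pi * 361) = (1/2) ln(2268.2299) = 3.8634
  1/(12*361) = 0.0002
  ln(361!) ~ 2125.8850 - 361 + 3.8634 + 0.0002 = 1768.7486
Convert to base 2: log2(361!) = 1768.7486 / ln 2 = 1768.7486 / 0.69314718 = 2551.7648
ceil(2551.7648) = 2552


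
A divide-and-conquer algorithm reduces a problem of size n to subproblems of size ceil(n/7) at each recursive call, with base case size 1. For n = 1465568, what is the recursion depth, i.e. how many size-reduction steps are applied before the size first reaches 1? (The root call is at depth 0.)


Each step divides the size by 7 (rounding up); after k steps the size is ceil(n/7^k), which equals 1 exactly when 7^k >= n.
So the depth is the smallest k with 7^k >= 1465568, i.e. ceil(log_7(1465568)).
7^7 = 823543 < 1465568 <= 5764801 = 7^8
Recursion depth = 8


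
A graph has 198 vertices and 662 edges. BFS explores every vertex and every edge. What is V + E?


A full BFS traversal dequeues each vertex once and examines each edge once.
Vertex visits: 198
Edge visits: 662
V + E = 198 + 662 = 860


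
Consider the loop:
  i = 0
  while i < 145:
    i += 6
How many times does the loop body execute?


Starting at i = 0, each iteration adds 6.
Iterations until i >= 145:
  Iteration 1: i = 0 -> i = 6
  Iteration 2: i = 6 -> i = 12
  Iteration 3: i = 12 -> i = 18
  Iteration 4: i = 18 -> i = 24
  Iteration 5: i = 24 -> i = 30
  Iteration 6: i = 30 -> i = 36
  Iteration 7: i = 36 -> i = 42
  Iteration 8: i = 42 -> i = 48
  ... continuing ...
Total iterations = ceil(145/6) = 25


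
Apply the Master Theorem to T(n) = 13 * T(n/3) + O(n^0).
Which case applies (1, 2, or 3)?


The Master Theorem: T(n) = a*T(n/b) + O(n^c)
  a = 13, b = 3, c = 0
log_b(a) = log_3(13) ~ 2.335
Compare b^c with a: 3^0 = 1 < 13, so c < log_b(a).
Since c < log_b(a), Case 1 applies.
T(n) = O(n^(log_3 13)) ~ O(n^2.335)
Master Theorem case = 1


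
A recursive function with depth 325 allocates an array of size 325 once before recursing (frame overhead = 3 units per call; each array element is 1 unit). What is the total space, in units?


Array allocation: 325 units (allocated once)
Stack frames: 325 deep * 3 per frame = 975 units
Total = 325 + 975 = 1300


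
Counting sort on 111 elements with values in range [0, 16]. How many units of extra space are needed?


Output array size: 111 (to store sorted result)
Count array size: 17 (one slot per possible value, range 0 to 16)
Total extra space = 111 + 17 = 128


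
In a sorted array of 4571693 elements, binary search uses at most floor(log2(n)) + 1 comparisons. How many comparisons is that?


Halving sequence: 4571693 -> 2285846 -> 1142923 -> 571461 -> 285730 -> 142865 -> 71432 -> 35716 -> 17858 -> 8929 -> 4464 -> 2232 -> 1116 -> 558 -> 279 -> 139 -> 69 -> 34 -> 17 -> 8 -> 4 -> 2 -> 1
Number of halvings = 22
Max comparisons = 22 + 1 = 23


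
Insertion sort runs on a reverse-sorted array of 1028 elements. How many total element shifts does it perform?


Sum of shifts = 1 + 2 + 3 + ... + 1027
= 1028 * 1027 / 2
= 1055756 / 2
= 527878


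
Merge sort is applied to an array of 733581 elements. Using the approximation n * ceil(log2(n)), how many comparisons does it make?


Merge sort divides the array into halves recursively.
Number of levels = ceil(log2(733581)) = 20
At each level, approximately n = 733581 comparisons are needed for merging.
Total comparisons ~ n * ceil(log2(n)) = 733581 * 20 = 14671620


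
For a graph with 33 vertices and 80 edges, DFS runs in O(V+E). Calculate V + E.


A full DFS traversal visits each vertex once and examines each edge once.
V = 33
E = 80
Sum = 33 + 80 = 113


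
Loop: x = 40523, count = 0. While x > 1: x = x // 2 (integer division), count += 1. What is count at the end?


The variable x halves each step:
x = 40523 -> 20261 -> 10130 -> 5065 -> 2532 -> 1266 -> 633 -> 316 -> 158 -> 79 -> 39 -> 19 -> 9 -> 4 -> 2 -> 1
Number of halvings = floor(log2(40523)) = 15


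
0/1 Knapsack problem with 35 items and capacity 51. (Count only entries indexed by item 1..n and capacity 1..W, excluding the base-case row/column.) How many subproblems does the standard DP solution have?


The DP table is indexed by (item, capacity).
Rows: 35 items
Columns: 51 capacity values (1 to W)
Total subproblems = 35 * 51 = 1785


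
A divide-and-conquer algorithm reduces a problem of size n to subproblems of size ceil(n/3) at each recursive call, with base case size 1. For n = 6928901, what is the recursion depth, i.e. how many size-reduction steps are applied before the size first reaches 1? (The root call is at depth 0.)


Each step divides the size by 3 (rounding up); after k steps the size is ceil(n/3^k), which equals 1 exactly when 3^k >= n.
So the depth is the smallest k with 3^k >= 6928901, i.e. ceil(log_3(6928901)).
3^14 = 4782969 < 6928901 <= 14348907 = 3^15
Recursion depth = 15


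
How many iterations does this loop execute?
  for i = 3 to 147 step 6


The loop variable i takes values starting at 3 and increments by 6 each iteration.
Sequence: i = 3, 9, 15, 21, 27, 33, 39, 45, 51, ...
The upper bound 147 is inclusive, so the count is floor((last - first) / step) + 1:
floor((147 - 3) / 6) + 1 = floor(144/6) + 1 = 24 + 1 = 25


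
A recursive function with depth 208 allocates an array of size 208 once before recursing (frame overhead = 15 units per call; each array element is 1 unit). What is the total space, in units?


Array allocation: 208 units (allocated once)
Stack frames: 208 deep * 15 per frame = 3120 units
Total = 208 + 3120 = 3328


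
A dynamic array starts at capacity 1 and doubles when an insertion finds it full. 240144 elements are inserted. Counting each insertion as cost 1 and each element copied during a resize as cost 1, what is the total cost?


n = 240144
Insertion costs: 240144
Resizes copy 1, 2, 4, ... up to the largest power of 2 that is <= n-1 = 240143, i.e. 131072.
Copy costs = 1 + 2 + 4 + 8 + 16 + 32 + 64 + 128 + 256 + 512 + 1024 + 2048 + 4096 + 8192 + 16384 + 32768 + 65536 + 131072 = 262143
Total = 240144 + 262143 = 502287


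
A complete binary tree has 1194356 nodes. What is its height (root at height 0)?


In a complete binary tree, level k holds nodes 2^k .. 2^(k+1)-1 (1-indexed).
Height = floor(log2(n)) = floor(log2(1194356)) = 20
Check: 2^20 = 1048576 <= 1194356 < 2097152 = 2^21


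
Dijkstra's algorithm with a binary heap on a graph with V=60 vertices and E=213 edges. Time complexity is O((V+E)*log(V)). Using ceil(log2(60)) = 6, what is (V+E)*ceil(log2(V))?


Dijkstra with a binary heap: each vertex is extracted once, each edge may relax once.
Each heap operation costs O(log V).
V + E = 60 + 213 = 273
ceil(log2(60)) = 6 (since 2^5 = 32 < 60 <= 64 = 2^6)
Total heap work = (V+E) * ceil(log2(V)) = 273 * 6 = 1638


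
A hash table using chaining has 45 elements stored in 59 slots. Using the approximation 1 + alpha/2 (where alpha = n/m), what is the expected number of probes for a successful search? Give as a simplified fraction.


Load factor alpha = n/m = 45/59
Expected probes = 1 + alpha/2 = 1 + 45/(2*59)
= 1 + 45/118
= 118/118 + 45/118
= 163/118


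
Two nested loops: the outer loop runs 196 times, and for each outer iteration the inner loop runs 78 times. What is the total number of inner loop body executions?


Outer loop: 196 iterations
Inner loop: 78 iterations per outer iteration
Total = 196 * 78 = 15288


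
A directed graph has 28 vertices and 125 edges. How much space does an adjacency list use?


Adjacency list: one list head per vertex + one entry per edge
Vertex heads: 28
Edge entries: 125
Total = 28 + 125 = 153


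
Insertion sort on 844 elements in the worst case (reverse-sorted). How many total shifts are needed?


In the worst case (reverse-sorted), each element shifts past all previous:
  Element 1: 1 shifts
  Element 2: 2 shifts
  Element 3: 3 shifts
  Element 4: 4 shifts
  Element 5: 5 shifts
  ...
  Element 843: 843 shifts
Total = 1 + 2 + ... + 843
= 844*(844-1)/2 = 355746


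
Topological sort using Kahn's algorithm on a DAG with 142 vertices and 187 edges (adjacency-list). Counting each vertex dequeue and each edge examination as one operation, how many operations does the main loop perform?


Kahn's algorithm:
  1. Compute in-degrees: O(V + E)
  2. Process queue: each vertex dequeued once (O(V))
     each edge examined once (O(E))
Total = V + E = 142 + 187 = 329


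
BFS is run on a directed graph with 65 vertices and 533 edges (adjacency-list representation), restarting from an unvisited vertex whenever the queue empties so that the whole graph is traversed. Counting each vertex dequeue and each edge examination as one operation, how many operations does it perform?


A full BFS traversal dequeues each vertex exactly once and examines each directed edge exactly once.
V = 65 (vertex processing cost)
E = 533 (edge examination cost)
Total operations proportional to V + E = 65 + 533 = 598


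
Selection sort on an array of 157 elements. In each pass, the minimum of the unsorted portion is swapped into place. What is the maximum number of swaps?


Selection sort performs one swap per pass:
  Pass 1: find min in positions 0 to 156, swap with position 0
  Pass 2: find min in positions 1 to 156, swap with position 1
  Pass 3: find min in positions 2 to 156, swap with position 2
  Pass 4: find min in positions 3 to 156, swap with position 3
  Pass 5: find min in positions 4 to 156, swap with position 4
  ... (151 more passes)
Total passes (and swaps) = n - 1 = 157 - 1 = 156


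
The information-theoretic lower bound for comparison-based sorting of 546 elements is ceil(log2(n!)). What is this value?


A binary decision tree of height h has at most 2^h leaves and needs at least n! of them, so h >= ceil(log2(n!)).
546! is far too large to multiply out, so use Stirling's series:
  ln(n!) ~ n ln n - n + (1/2) ln(2 pi n) + 1/(12n)  (error below 1/(360 n^3), negligible here)
  ln(546) = 6.3026190
  n ln n = 546 * 6.3026190 = 3441.2300
  (1/2) ln(2 pi * 546) = (1/2) ln(3430.6192) = 4.0702
  1/(12*546) = 0.0002
  ln(546!) ~ 3441.2300 - 546 + 4.0702 + 0.0002 = 2899.3004
Convert to base 2: log2(546!) = 2899.3004 / ln 2 = 2899.3004 / 0.69314718 = 4182.8063
ceil(4182.8063) = 4183


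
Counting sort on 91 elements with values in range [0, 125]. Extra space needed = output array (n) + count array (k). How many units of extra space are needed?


Output array size: 91 (to store sorted result)
Count array size: 126 (one slot per possible value, range 0 to 125)
Total extra space = 91 + 126 = 217


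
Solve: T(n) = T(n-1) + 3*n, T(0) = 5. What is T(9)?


Expanding the recurrence:
T(9) = T(8) + 3*9
       = T(7) + 3*8 + 3*9
       ...
       = T(0) + 3*(1 + 2 + ... + 9)
       = 5 + 3 * 9*10/2
       = 5 + 3 * 45
       = 5 + 135 = 140


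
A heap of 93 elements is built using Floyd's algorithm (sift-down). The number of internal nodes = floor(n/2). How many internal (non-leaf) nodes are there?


Leaf nodes occupy roughly half the array.
Sift-down is called for each internal node, starting from the last one.
Internal nodes = floor(n/2) = floor(93/2) = 46


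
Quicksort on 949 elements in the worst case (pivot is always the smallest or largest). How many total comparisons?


In the worst case, each partition step picks the worst pivot:
  Partition 1: 948 comparisons (n-1 elements to compare)
  Partition 2: 947 comparisons
  Partition 3: 946 comparisons
  Partition 4: 945 comparisons
  Partition 5: 944 comparisons
  ...
  Last partition: 0 comparisons
Total = (n-1) + (n-2) + ... + 1 + 0 = n*(n-1)/2
= 949*948/2 = 449826


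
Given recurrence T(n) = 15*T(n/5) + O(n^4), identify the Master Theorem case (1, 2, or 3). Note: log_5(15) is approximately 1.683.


Master Theorem parameters: a=15, b=5, c=4
log_b(a) = 1.683
Compare b^c with a: 5^4 = 625 > 15, so c > log_b(a).
Comparing c=4 vs log_b(a)=1.683:
4 > 1.683 => Case 3
Result: T(n) = O(n^4)
Master Theorem case = 3


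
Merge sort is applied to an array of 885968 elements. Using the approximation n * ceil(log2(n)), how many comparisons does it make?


Merge sort divides the array into halves recursively.
Number of levels = ceil(log2(885968)) = 20
At each level, approximately n = 885968 comparisons are needed for merging.
Total comparisons ~ n * ceil(log2(n)) = 885968 * 20 = 17719360


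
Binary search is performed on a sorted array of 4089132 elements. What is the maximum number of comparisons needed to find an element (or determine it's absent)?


Binary search halves the search space each comparison:
  Step 1: search space = 4089132 -> 2044566
  Step 2: search space = 2044566 -> 1022283
  Step 3: search space = 1022283 -> 511141
  Step 4: search space = 511141 -> 255570
  Step 5: search space = 255570 -> 127785
  Step 6: search space = 127785 -> 63892
  Step 7: search space = 63892 -> 31946
  Step 8: search space = 31946 -> 15973
  Step 9: search space = 15973 -> 7986
  Step 10: search space = 7986 -> 3993
  Step 11: search space = 3993 -> 1996
  Step 12: search space = 1996 -> 998
  Step 13: search space = 998 -> 499
  Step 14: search space = 499 -> 249
  Step 15: search space = 249 -> 124
  Step 16: search space = 124 -> 62
  Step 17: search space = 62 -> 31
  Step 18: search space = 31 -> 15
  Step 19: search space = 15 -> 7
  Step 20: search space = 7 -> 3
  Step 21: search space = 3 -> 1
  Step 22: search space = 1 (final check)
Maximum comparisons = floor(log2(4089132)) + 1 = 21 + 1 = 22


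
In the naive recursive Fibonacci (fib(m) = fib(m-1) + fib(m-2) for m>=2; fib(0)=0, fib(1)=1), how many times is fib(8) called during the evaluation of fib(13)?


Let N(m) = number of times fib(m) is called while evaluating fib(13).
N(13) = 1 (the initial call).
N(12) = 1 (only fib(13) calls it).
For 1 <= m <= 11: fib(m) is called by fib(m+1) and fib(m+2), so
  N(m) = N(m+1) + N(m+2).
fib(0) is called only by fib(2), so N(0) = N(2).
Walk down from m=13:
  N(13)=1, N(12)=1, N(11)=2, N(10)=3, N(9)=5, N(8)=8
N(8) = 8


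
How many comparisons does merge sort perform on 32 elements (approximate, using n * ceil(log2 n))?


Recursion depth: ceil(log2(32)) = 5
Each recursion level merges n = 32 elements
Total = 32 * 5 = 160


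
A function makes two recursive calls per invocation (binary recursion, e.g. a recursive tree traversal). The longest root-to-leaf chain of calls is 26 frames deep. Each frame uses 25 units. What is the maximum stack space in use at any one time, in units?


Binary recursion: the two calls run one after the other, so only one root-to-leaf chain of frames is on the stack at a time.
Maximum depth (longest chain) = 26 frames
Each frame = 25 units
Max stack space = 26 * 25 = 650


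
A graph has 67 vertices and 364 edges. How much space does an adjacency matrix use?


Adjacency matrix: V x V grid of entries
Space = V^2 = 67^2 = 67 * 67 = 4489


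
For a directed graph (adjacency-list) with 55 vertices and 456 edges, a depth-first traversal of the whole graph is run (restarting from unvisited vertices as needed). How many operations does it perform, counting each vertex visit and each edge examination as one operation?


A full DFS traversal visits each vertex once and examines each edge once.
V = 55
E = 456
Sum = 55 + 456 = 511


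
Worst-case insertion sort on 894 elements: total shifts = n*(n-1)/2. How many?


Sum of shifts = 1 + 2 + 3 + ... + 893
= 894 * 893 / 2
= 798342 / 2
= 399171


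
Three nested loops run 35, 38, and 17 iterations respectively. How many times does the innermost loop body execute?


Loop 1 (outermost): 35 iterations
Loop 2 (middle): 38 iterations per outer
Loop 3 (innermost): 17 iterations per middle
Total = 35 * 38 * 17 = 22610


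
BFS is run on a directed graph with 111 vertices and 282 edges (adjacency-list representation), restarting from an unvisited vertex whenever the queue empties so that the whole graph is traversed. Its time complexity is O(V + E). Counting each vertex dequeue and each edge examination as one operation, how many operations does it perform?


A full BFS traversal dequeues each vertex exactly once and examines each directed edge exactly once.
V = 111 (vertex processing cost)
E = 282 (edge examination cost)
Total operations proportional to V + E = 111 + 282 = 393


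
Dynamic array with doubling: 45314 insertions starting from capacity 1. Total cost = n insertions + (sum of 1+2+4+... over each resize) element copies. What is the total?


n = 45314
Insertion costs: 45314
Resizes copy 1, 2, 4, ... up to the largest power of 2 that is <= n-1 = 45313, i.e. 32768.
Copy costs = 1 + 2 + 4 + 8 + 16 + 32 + 64 + 128 + 256 + 512 + 1024 + 2048 + 4096 + 8192 + 16384 + 32768 = 65535
Total = 45314 + 65535 = 110849


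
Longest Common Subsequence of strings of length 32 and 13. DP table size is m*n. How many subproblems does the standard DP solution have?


DP table indexed by positions in both strings.
First string: 32 positions
Second string: 13 positions
Total = 32 * 13 = 416


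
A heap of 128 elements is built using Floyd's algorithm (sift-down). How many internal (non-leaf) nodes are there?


Leaf nodes occupy roughly half the array.
Sift-down is called for each internal node, starting from the last one.
Internal nodes = floor(n/2) = floor(128/2) = 64


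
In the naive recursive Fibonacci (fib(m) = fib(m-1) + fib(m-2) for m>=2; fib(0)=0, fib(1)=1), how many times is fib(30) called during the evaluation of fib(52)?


Let N(m) = number of times fib(m) is called while evaluating fib(52).
N(52) = 1 (the initial call).
N(51) = 1 (only fib(52) calls it).
For 1 <= m <= 50: fib(m) is called by fib(m+1) and fib(m+2), so
  N(m) = N(m+1) + N(m+2).
fib(0) is called only by fib(2), so N(0) = N(2).
Walk down from m=52:
  N(52)=1, N(51)=1, N(50)=2, N(49)=3, N(48)=5, N(47)=8, N(46)=13, N(45)=21, N(44)=34, N(43)=55, N(42)=89, N(41)=144, N(40)=233, N(39)=377, N(38)=610, N(37)=987, N(36)=1597, N(35)=2584, N(34)=4181, N(33)=6765, N(32)=10946, N(31)=17711, N(30)=28657
N(30) = 28657


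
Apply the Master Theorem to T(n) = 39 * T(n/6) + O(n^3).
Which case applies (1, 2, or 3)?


The Master Theorem: T(n) = a*T(n/b) + O(n^c)
  a = 39, b = 6, c = 3
log_b(a) = log_6(39) ~ 2.045
Compare b^c with a: 6^3 = 216 > 39, so c > log_b(a).
Since c > log_b(a), Case 3 applies.
T(n) = O(n^3)
Master Theorem case = 3


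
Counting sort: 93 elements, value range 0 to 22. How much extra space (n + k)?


n = 93 (output array)
k = 23 (count array for 23 distinct values)
Extra space = 93 + 23 = 116


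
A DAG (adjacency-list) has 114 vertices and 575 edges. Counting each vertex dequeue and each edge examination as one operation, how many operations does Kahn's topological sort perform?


V = 114 (vertex processing)
E = 575 (edge processing)
V + E = 114 + 575 = 689


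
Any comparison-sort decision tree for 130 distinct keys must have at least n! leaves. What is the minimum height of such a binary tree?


A binary decision tree of height h has at most 2^h leaves and needs at least n! of them, so h >= ceil(log2(n!)).
130! is far too large to multiply out, so use Stirling's series:
  ln(n!) ~ n ln n - n + (1/2) ln(2 pi n) + 1/(12n)  (error below 1/(360 n^3), negligible here)
  ln(130) = 4.8675345
  n ln n = 130 * 4.8675345 = 632.7795
  (1/2) ln(2 pi * 130) = (1/2) ln(816.8141) = 3.3527
  1/(12*130) = 0.0006
  ln(130!) ~ 632.7795 - 130 + 3.3527 + 0.0006 = 506.1328
Convert to base 2: log2(130!) = 506.1328 / ln 2 = 506.1328 / 0.69314718 = 730.1953
ceil(730.1953) = 731


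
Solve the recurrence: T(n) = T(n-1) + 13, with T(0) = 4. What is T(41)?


Unrolling the recurrence:
T(41) = T(40) + 13
       = T(39) + 13 + 13
       = T(38) + 13*3
       ...
       = T(0) + 13*41
       = 4 + 533 = 537


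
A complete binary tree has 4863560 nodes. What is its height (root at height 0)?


In a complete binary tree, level k holds nodes 2^k .. 2^(k+1)-1 (1-indexed).
Height = floor(log2(n)) = floor(log2(4863560)) = 22
Check: 2^22 = 4194304 <= 4863560 < 8388608 = 2^23


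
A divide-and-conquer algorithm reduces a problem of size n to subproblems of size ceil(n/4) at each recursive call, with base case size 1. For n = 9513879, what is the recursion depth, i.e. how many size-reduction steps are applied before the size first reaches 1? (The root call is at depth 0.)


Each step divides the size by 4 (rounding up); after k steps the size is ceil(n/4^k), which equals 1 exactly when 4^k >= n.
So the depth is the smallest k with 4^k >= 9513879, i.e. ceil(log_4(9513879)).
4^11 = 4194304 < 9513879 <= 16777216 = 4^12
Recursion depth = 12


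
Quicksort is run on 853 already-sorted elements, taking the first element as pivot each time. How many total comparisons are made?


Sum of comparisons per partition:
852 + 851 + ... + 1 + 0
= 853 * (853 - 1) / 2
= 853 * 852 / 2
= 363378


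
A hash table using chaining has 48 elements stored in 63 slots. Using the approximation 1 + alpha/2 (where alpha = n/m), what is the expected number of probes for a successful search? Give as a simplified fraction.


Load factor alpha = n/m = 48/63
Expected probes = 1 + alpha/2 = 1 + 48/(2*63)
= 1 + 48/126
= 126/126 + 48/126
= 174/126
Simplify: 29/21


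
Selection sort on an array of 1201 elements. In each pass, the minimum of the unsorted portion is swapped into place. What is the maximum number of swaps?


Selection sort performs one swap per pass:
  Pass 1: find min in positions 0 to 1200, swap with position 0
  Pass 2: find min in positions 1 to 1200, swap with position 1
  Pass 3: find min in positions 2 to 1200, swap with position 2
  Pass 4: find min in positions 3 to 1200, swap with position 3
  Pass 5: find min in positions 4 to 1200, swap with position 4
  ... (1195 more passes)
Total passes (and swaps) = n - 1 = 1201 - 1 = 1200


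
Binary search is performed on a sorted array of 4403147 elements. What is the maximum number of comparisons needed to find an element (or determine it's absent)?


Binary search halves the search space each comparison:
  Step 1: search space = 4403147 -> 2201573
  Step 2: search space = 2201573 -> 1100786
  Step 3: search space = 1100786 -> 550393
  Step 4: search space = 550393 -> 275196
  Step 5: search space = 275196 -> 137598
  Step 6: search space = 137598 -> 68799
  Step 7: search space = 68799 -> 34399
  Step 8: search space = 34399 -> 17199
  Step 9: search space = 17199 -> 8599
  Step 10: search space = 8599 -> 4299
  Step 11: search space = 4299 -> 2149
  Step 12: search space = 2149 -> 1074
  Step 13: search space = 1074 -> 537
  Step 14: search space = 537 -> 268
  Step 15: search space = 268 -> 134
  Step 16: search space = 134 -> 67
  Step 17: search space = 67 -> 33
  Step 18: search space = 33 -> 16
  Step 19: search space = 16 -> 8
  Step 20: search space = 8 -> 4
  Step 21: search space = 4 -> 2
  Step 22: search space = 2 -> 1
  Step 23: search space = 1 (final check)
Maximum comparisons = floor(log2(4403147)) + 1 = 22 + 1 = 23


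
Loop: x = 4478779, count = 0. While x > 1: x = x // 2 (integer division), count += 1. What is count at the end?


The variable x halves each step:
x = 4478779 -> 2239389 -> 1119694 -> 559847 -> 279923 -> 139961 -> 69980 -> 34990 -> 17495 -> 8747 -> 4373 -> 2186 -> 1093 -> 546 -> 273 -> 136 -> 68 -> 34 -> 17 -> 8 -> 4 -> 2 -> 1
Number of halvings = floor(log2(4478779)) = 22


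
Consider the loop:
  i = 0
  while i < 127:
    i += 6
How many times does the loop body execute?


Starting at i = 0, each iteration adds 6.
Iterations until i >= 127:
  Iteration 1: i = 0 -> i = 6
  Iteration 2: i = 6 -> i = 12
  Iteration 3: i = 12 -> i = 18
  Iteration 4: i = 18 -> i = 24
  Iteration 5: i = 24 -> i = 30
  Iteration 6: i = 30 -> i = 36
  Iteration 7: i = 36 -> i = 42
  Iteration 8: i = 42 -> i = 48
  ... continuing ...
Total iterations = ceil(127/6) = 22
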